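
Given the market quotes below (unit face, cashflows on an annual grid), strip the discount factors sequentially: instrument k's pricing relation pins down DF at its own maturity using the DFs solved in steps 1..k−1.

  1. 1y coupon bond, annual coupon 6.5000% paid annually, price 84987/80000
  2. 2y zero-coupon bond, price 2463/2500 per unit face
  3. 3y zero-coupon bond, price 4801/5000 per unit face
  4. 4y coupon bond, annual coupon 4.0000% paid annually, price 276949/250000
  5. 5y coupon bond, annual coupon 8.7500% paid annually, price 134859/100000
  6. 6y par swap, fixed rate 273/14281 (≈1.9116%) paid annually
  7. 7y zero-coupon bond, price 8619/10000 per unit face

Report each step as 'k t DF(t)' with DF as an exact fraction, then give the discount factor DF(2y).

1 1 399/400
2 2 2463/2500
3 3 4801/5000
4 4 119/125
5 5 9267/10000
6 6 2227/2500
7 7 8619/10000
DF(2y) = 2463/2500 ≈ 0.985200

step 1 [1y] bond c/1=13/200: DF=(84987/80000 − 13/200·(0))/(1+13/200) = 399/400 ≈ 0.997500
step 2 [2y] zero: DF = P = 2463/2500 ≈ 0.985200
step 3 [3y] zero: DF = P = 4801/5000 ≈ 0.960200
step 4 [4y] bond c/1=1/25: DF=(276949/250000 − 1/25·(0.997500+0.985200+0.960200))/(1+1/25) = 119/125 ≈ 0.952000
step 5 [5y] bond c/1=7/80: DF=(134859/100000 − 7/80·(0.997500+0.985200+0.960200+0.952000))/(1+7/80) = 9267/10000 ≈ 0.926700
step 6 [6y] swap r/1=273/14281: DF=(1 − 273/14281·(0.997500+0.985200+0.960200+0.952000+0.926700))/(1+273/14281) = 2227/2500 ≈ 0.890800
step 7 [7y] zero: DF = P = 8619/10000 ≈ 0.861900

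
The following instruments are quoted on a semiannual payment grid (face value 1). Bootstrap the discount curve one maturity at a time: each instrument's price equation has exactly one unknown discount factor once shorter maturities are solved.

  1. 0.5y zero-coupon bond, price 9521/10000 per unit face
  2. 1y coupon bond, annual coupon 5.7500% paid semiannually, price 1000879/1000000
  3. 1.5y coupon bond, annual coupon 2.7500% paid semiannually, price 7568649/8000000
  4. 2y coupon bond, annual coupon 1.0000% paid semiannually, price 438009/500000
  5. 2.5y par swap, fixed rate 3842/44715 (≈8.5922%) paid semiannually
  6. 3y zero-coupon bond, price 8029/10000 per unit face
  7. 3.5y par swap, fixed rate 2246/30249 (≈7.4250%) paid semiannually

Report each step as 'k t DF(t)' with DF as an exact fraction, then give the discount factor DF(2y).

1 1/2 9521/10000
2 1 9463/10000
3 3/2 363/400
4 2 8577/10000
5 5/2 8079/10000
6 3 8029/10000
7 7/2 3877/5000
DF(2y) = 8577/10000 ≈ 0.857700

step 1 [0.5y] zero: DF = P = 9521/10000 ≈ 0.952100
step 2 [1y] bond c/2=23/800: DF=(1000879/1000000 − 23/800·(0.952100))/(1+23/800) = 9463/10000 ≈ 0.946300
step 3 [1.5y] bond c/2=11/800: DF=(7568649/8000000 − 11/800·(0.952100+0.946300))/(1+11/800) = 363/400 ≈ 0.907500
step 4 [2y] bond c/2=1/200: DF=(438009/500000 − 1/200·(0.952100+0.946300+0.907500))/(1+1/200) = 8577/10000 ≈ 0.857700
step 5 [2.5y] swap r/2=1921/44715: DF=(1 − 1921/44715·(0.952100+0.946300+0.907500+0.857700))/(1+1921/44715) = 8079/10000 ≈ 0.807900
step 6 [3y] zero: DF = P = 8029/10000 ≈ 0.802900
step 7 [3.5y] swap r/2=1123/30249: DF=(1 − 1123/30249·(0.952100+0.946300+0.907500+0.857700+0.807900+0.802900))/(1+1123/30249) = 3877/5000 ≈ 0.775400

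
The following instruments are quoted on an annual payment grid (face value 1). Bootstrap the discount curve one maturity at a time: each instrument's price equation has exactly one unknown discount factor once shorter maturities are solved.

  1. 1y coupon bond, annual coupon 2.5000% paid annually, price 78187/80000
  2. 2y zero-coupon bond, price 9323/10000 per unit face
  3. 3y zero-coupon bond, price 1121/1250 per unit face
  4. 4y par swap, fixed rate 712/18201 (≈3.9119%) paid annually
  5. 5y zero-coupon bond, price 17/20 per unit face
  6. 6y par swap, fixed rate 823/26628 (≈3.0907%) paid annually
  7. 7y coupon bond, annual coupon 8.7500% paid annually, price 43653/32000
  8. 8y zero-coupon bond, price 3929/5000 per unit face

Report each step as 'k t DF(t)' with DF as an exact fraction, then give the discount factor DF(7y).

1 1 1907/2000
2 2 9323/10000
3 3 1121/1250
4 4 536/625
5 5 17/20
6 6 4177/5000
7 7 8259/10000
8 8 3929/5000
DF(7y) = 8259/10000 ≈ 0.825900

step 1 [1y] bond c/1=1/40: DF=(78187/80000 − 1/40·(0))/(1+1/40) = 1907/2000 ≈ 0.953500
step 2 [2y] zero: DF = P = 9323/10000 ≈ 0.932300
step 3 [3y] zero: DF = P = 1121/1250 ≈ 0.896800
step 4 [4y] swap r/1=712/18201: DF=(1 − 712/18201·(0.953500+0.932300+0.896800))/(1+712/18201) = 536/625 ≈ 0.857600
step 5 [5y] zero: DF = P = 17/20 ≈ 0.850000
step 6 [6y] swap r/1=823/26628: DF=(1 − 823/26628·(0.953500+0.932300+0.896800+0.857600+0.850000))/(1+823/26628) = 4177/5000 ≈ 0.835400
step 7 [7y] bond c/1=7/80: DF=(43653/32000 − 7/80·(0.953500+0.932300+0.896800+0.857600+0.850000+0.835400))/(1+7/80) = 8259/10000 ≈ 0.825900
step 8 [8y] zero: DF = P = 3929/5000 ≈ 0.785800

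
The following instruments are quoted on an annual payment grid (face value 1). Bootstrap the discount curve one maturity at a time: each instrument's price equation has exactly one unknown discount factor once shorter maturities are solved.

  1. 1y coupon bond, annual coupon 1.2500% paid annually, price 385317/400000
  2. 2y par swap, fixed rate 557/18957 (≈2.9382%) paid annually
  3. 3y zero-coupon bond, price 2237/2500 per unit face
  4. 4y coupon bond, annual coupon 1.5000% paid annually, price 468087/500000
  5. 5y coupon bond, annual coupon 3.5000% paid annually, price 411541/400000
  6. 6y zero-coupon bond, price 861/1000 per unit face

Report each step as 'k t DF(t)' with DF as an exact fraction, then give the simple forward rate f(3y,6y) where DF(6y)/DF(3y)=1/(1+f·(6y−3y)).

1 1 4757/5000
2 2 9443/10000
3 3 2237/2500
4 4 8811/10000
5 5 8699/10000
6 6 861/1000
f(3y,6y) = ((2237/2500)/(861/1000) − 1)/(3) = 169/12915 ≈ 1.3086%

step 1 [1y] bond c/1=1/80: DF=(385317/400000 − 1/80·(0))/(1+1/80) = 4757/5000 ≈ 0.951400
step 2 [2y] swap r/1=557/18957: DF=(1 − 557/18957·(0.951400))/(1+557/18957) = 9443/10000 ≈ 0.944300
step 3 [3y] zero: DF = P = 2237/2500 ≈ 0.894800
step 4 [4y] bond c/1=3/200: DF=(468087/500000 − 3/200·(0.951400+0.944300+0.894800))/(1+3/200) = 8811/10000 ≈ 0.881100
step 5 [5y] bond c/1=7/200: DF=(411541/400000 − 7/200·(0.951400+0.944300+0.894800+0.881100))/(1+7/200) = 8699/10000 ≈ 0.869900
step 6 [6y] zero: DF = P = 861/1000 ≈ 0.861000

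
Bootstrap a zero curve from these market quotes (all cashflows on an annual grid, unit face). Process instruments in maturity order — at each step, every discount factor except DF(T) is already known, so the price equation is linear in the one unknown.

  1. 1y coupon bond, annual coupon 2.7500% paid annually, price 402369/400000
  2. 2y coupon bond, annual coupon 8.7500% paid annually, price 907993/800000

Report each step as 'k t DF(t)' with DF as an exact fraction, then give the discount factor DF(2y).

step 1 [1y] bond c/1=11/400: DF=(402369/400000 − 11/400·(0))/(1+11/400) = 979/1000 ≈ 0.979000
step 2 [2y] bond c/1=7/80: DF=(907993/800000 − 7/80·(0.979000))/(1+7/80) = 9649/10000 ≈ 0.964900

1 1 979/1000
2 2 9649/10000
DF(2y) = 9649/10000 ≈ 0.964900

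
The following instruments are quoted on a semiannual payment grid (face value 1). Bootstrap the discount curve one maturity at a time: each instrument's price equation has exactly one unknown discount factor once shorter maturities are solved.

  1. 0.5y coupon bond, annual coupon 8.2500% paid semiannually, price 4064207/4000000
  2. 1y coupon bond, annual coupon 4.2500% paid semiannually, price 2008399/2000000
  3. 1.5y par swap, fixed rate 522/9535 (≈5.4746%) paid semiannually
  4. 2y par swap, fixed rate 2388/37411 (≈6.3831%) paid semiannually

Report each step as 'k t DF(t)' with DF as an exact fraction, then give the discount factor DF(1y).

1 1/2 4879/5000
2 1 963/1000
3 3/2 9217/10000
4 2 4403/5000
DF(1y) = 963/1000 ≈ 0.963000

step 1 [0.5y] bond c/2=33/800: DF=(4064207/4000000 − 33/800·(0))/(1+33/800) = 4879/5000 ≈ 0.975800
step 2 [1y] bond c/2=17/800: DF=(2008399/2000000 − 17/800·(0.975800))/(1+17/800) = 963/1000 ≈ 0.963000
step 3 [1.5y] swap r/2=261/9535: DF=(1 − 261/9535·(0.975800+0.963000))/(1+261/9535) = 9217/10000 ≈ 0.921700
step 4 [2y] swap r/2=1194/37411: DF=(1 − 1194/37411·(0.975800+0.963000+0.921700))/(1+1194/37411) = 4403/5000 ≈ 0.880600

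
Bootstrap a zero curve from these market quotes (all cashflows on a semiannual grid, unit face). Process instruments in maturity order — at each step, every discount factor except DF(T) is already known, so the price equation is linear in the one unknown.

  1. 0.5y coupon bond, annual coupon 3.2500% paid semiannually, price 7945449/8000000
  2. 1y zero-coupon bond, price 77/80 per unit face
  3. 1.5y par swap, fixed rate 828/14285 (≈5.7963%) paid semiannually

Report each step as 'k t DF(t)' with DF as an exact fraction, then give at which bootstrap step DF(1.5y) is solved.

1 1/2 9773/10000
2 1 77/80
3 3/2 2293/2500
DF(1.5y) is solved at step 3

step 1 [0.5y] bond c/2=13/800: DF=(7945449/8000000 − 13/800·(0))/(1+13/800) = 9773/10000 ≈ 0.977300
step 2 [1y] zero: DF = P = 77/80 ≈ 0.962500
step 3 [1.5y] swap r/2=414/14285: DF=(1 − 414/14285·(0.977300+0.962500))/(1+414/14285) = 2293/2500 ≈ 0.917200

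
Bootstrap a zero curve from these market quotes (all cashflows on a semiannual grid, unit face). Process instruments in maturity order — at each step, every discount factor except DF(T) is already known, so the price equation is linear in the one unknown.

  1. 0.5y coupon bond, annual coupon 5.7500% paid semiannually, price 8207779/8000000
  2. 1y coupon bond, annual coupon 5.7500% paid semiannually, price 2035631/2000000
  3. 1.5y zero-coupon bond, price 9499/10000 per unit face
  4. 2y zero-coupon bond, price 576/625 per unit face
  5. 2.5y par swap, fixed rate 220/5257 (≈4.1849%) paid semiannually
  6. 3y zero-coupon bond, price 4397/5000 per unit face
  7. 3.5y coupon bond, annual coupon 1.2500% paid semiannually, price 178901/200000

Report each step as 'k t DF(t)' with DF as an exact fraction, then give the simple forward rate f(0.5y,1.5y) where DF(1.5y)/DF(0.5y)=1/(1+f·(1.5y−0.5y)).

1 1/2 9973/10000
2 1 1923/2000
3 3/2 9499/10000
4 2 576/625
5 5/2 901/1000
6 3 4397/5000
7 7/2 8541/10000
f(0.5y,1.5y) = ((9973/10000)/(9499/10000) − 1)/(1) = 474/9499 ≈ 4.9900%

step 1 [0.5y] bond c/2=23/800: DF=(8207779/8000000 − 23/800·(0))/(1+23/800) = 9973/10000 ≈ 0.997300
step 2 [1y] bond c/2=23/800: DF=(2035631/2000000 − 23/800·(0.997300))/(1+23/800) = 1923/2000 ≈ 0.961500
step 3 [1.5y] zero: DF = P = 9499/10000 ≈ 0.949900
step 4 [2y] zero: DF = P = 576/625 ≈ 0.921600
step 5 [2.5y] swap r/2=110/5257: DF=(1 − 110/5257·(0.997300+0.961500+0.949900+0.921600))/(1+110/5257) = 901/1000 ≈ 0.901000
step 6 [3y] zero: DF = P = 4397/5000 ≈ 0.879400
step 7 [3.5y] bond c/2=1/160: DF=(178901/200000 − 1/160·(0.997300+0.961500+0.949900+0.921600+0.901000+0.879400))/(1+1/160) = 8541/10000 ≈ 0.854100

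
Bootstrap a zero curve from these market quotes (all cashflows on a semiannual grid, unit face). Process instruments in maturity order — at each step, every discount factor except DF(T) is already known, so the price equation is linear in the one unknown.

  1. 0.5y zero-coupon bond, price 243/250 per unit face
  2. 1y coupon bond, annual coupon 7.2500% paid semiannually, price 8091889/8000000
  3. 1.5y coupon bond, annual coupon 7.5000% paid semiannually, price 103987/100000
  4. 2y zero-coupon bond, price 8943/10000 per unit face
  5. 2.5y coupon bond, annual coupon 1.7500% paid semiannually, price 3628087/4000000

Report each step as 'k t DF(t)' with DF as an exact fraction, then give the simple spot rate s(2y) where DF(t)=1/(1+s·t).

step 1 [0.5y] zero: DF = P = 243/250 ≈ 0.972000
step 2 [1y] bond c/2=29/800: DF=(8091889/8000000 − 29/800·(0.972000))/(1+29/800) = 9421/10000 ≈ 0.942100
step 3 [1.5y] bond c/2=3/80: DF=(103987/100000 − 3/80·(0.972000+0.942100))/(1+3/80) = 9331/10000 ≈ 0.933100
step 4 [2y] zero: DF = P = 8943/10000 ≈ 0.894300
step 5 [2.5y] bond c/2=7/800: DF=(3628087/4000000 − 7/800·(0.972000+0.942100+0.933100+0.894300))/(1+7/800) = 8667/10000 ≈ 0.866700

1 1/2 243/250
2 1 9421/10000
3 3/2 9331/10000
4 2 8943/10000
5 5/2 8667/10000
s(2y) = (1/(8943/10000) − 1)/(2) = 1057/17886 ≈ 5.9097%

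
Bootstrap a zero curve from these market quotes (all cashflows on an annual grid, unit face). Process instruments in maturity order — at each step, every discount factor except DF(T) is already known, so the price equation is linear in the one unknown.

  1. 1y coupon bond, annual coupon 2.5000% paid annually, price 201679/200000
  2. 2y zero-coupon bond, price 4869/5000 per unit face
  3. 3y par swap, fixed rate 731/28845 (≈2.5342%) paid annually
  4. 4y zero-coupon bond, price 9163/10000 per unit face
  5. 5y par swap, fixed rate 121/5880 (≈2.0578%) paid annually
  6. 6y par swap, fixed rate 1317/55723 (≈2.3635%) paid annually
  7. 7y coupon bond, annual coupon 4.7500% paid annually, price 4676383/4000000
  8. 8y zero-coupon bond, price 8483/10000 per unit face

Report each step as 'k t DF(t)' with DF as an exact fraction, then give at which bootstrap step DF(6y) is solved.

step 1 [1y] bond c/1=1/40: DF=(201679/200000 − 1/40·(0))/(1+1/40) = 4919/5000 ≈ 0.983800
step 2 [2y] zero: DF = P = 4869/5000 ≈ 0.973800
step 3 [3y] swap r/1=731/28845: DF=(1 − 731/28845·(0.983800+0.973800))/(1+731/28845) = 9269/10000 ≈ 0.926900
step 4 [4y] zero: DF = P = 9163/10000 ≈ 0.916300
step 5 [5y] swap r/1=121/5880: DF=(1 − 121/5880·(0.983800+0.973800+0.926900+0.916300))/(1+121/5880) = 1129/1250 ≈ 0.903200
step 6 [6y] swap r/1=1317/55723: DF=(1 − 1317/55723·(0.983800+0.973800+0.926900+0.916300+0.903200))/(1+1317/55723) = 8683/10000 ≈ 0.868300
step 7 [7y] bond c/1=19/400: DF=(4676383/4000000 − 19/400·(0.983800+0.973800+0.926900+0.916300+0.903200+0.868300))/(1+19/400) = 4317/5000 ≈ 0.863400
step 8 [8y] zero: DF = P = 8483/10000 ≈ 0.848300

1 1 4919/5000
2 2 4869/5000
3 3 9269/10000
4 4 9163/10000
5 5 1129/1250
6 6 8683/10000
7 7 4317/5000
8 8 8483/10000
DF(6y) is solved at step 6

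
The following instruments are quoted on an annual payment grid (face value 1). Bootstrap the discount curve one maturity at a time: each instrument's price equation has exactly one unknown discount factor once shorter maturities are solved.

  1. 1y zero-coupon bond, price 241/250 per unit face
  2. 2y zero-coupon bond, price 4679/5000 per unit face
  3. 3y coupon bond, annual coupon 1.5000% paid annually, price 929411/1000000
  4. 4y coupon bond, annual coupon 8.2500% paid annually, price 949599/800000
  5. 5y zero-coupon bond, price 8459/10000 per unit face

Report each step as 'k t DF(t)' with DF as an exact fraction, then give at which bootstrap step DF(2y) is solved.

1 1 241/250
2 2 4679/5000
3 3 2219/2500
4 4 8841/10000
5 5 8459/10000
DF(2y) is solved at step 2

step 1 [1y] zero: DF = P = 241/250 ≈ 0.964000
step 2 [2y] zero: DF = P = 4679/5000 ≈ 0.935800
step 3 [3y] bond c/1=3/200: DF=(929411/1000000 − 3/200·(0.964000+0.935800))/(1+3/200) = 2219/2500 ≈ 0.887600
step 4 [4y] bond c/1=33/400: DF=(949599/800000 − 33/400·(0.964000+0.935800+0.887600))/(1+33/400) = 8841/10000 ≈ 0.884100
step 5 [5y] zero: DF = P = 8459/10000 ≈ 0.845900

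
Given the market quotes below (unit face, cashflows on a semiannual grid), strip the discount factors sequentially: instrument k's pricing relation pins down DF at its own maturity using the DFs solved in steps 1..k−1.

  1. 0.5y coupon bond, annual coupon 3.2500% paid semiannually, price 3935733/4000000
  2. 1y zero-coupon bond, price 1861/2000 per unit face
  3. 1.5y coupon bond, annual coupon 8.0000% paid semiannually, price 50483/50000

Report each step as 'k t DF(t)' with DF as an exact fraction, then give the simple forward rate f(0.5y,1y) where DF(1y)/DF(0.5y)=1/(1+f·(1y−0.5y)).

1 1/2 4841/5000
2 1 1861/2000
3 3/2 4489/5000
f(0.5y,1y) = ((4841/5000)/(1861/2000) − 1)/(1/2) = 754/9305 ≈ 8.1032%

step 1 [0.5y] bond c/2=13/800: DF=(3935733/4000000 − 13/800·(0))/(1+13/800) = 4841/5000 ≈ 0.968200
step 2 [1y] zero: DF = P = 1861/2000 ≈ 0.930500
step 3 [1.5y] bond c/2=1/25: DF=(50483/50000 − 1/25·(0.968200+0.930500))/(1+1/25) = 4489/5000 ≈ 0.897800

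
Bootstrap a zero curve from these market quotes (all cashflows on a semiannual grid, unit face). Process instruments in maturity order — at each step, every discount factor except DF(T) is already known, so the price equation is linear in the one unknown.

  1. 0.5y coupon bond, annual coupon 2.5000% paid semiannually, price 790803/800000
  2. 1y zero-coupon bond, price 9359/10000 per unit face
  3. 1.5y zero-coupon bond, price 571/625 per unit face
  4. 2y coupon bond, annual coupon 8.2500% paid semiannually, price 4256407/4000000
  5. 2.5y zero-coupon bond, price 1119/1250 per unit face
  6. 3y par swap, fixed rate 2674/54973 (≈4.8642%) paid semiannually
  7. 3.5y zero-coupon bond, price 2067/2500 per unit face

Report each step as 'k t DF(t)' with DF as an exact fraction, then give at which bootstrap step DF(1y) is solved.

1 1/2 9763/10000
2 1 9359/10000
3 3/2 571/625
4 2 91/100
5 5/2 1119/1250
6 3 8663/10000
7 7/2 2067/2500
DF(1y) is solved at step 2

step 1 [0.5y] bond c/2=1/80: DF=(790803/800000 − 1/80·(0))/(1+1/80) = 9763/10000 ≈ 0.976300
step 2 [1y] zero: DF = P = 9359/10000 ≈ 0.935900
step 3 [1.5y] zero: DF = P = 571/625 ≈ 0.913600
step 4 [2y] bond c/2=33/800: DF=(4256407/4000000 − 33/800·(0.976300+0.935900+0.913600))/(1+33/800) = 91/100 ≈ 0.910000
step 5 [2.5y] zero: DF = P = 1119/1250 ≈ 0.895200
step 6 [3y] swap r/2=1337/54973: DF=(1 − 1337/54973·(0.976300+0.935900+0.913600+0.910000+0.895200))/(1+1337/54973) = 8663/10000 ≈ 0.866300
step 7 [3.5y] zero: DF = P = 2067/2500 ≈ 0.826800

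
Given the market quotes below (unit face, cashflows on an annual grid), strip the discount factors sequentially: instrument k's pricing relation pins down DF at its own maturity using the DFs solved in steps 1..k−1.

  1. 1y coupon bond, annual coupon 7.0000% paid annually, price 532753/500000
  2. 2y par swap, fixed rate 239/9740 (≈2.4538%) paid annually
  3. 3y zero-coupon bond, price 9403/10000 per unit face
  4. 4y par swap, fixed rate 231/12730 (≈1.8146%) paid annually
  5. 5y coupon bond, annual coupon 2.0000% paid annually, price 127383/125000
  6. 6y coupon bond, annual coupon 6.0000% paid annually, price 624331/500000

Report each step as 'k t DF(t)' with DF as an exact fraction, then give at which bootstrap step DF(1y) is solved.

step 1 [1y] bond c/1=7/100: DF=(532753/500000 − 7/100·(0))/(1+7/100) = 4979/5000 ≈ 0.995800
step 2 [2y] swap r/1=239/9740: DF=(1 − 239/9740·(0.995800))/(1+239/9740) = 4761/5000 ≈ 0.952200
step 3 [3y] zero: DF = P = 9403/10000 ≈ 0.940300
step 4 [4y] swap r/1=231/12730: DF=(1 − 231/12730·(0.995800+0.952200+0.940300))/(1+231/12730) = 9307/10000 ≈ 0.930700
step 5 [5y] bond c/1=1/50: DF=(127383/125000 − 1/50·(0.995800+0.952200+0.940300+0.930700))/(1+1/50) = 4621/5000 ≈ 0.924200
step 6 [6y] bond c/1=3/50: DF=(624331/500000 − 3/50·(0.995800+0.952200+0.940300+0.930700+0.924200))/(1+3/50) = 1819/2000 ≈ 0.909500

1 1 4979/5000
2 2 4761/5000
3 3 9403/10000
4 4 9307/10000
5 5 4621/5000
6 6 1819/2000
DF(1y) is solved at step 1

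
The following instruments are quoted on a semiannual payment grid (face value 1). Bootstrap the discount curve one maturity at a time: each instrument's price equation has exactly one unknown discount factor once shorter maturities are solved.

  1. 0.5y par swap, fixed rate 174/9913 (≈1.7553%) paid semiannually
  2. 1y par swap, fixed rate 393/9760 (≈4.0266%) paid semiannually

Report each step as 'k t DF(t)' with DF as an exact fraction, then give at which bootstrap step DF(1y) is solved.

1 1/2 9913/10000
2 1 9607/10000
DF(1y) is solved at step 2

step 1 [0.5y] swap r/2=87/9913: DF=(1 − 87/9913·(0))/(1+87/9913) = 9913/10000 ≈ 0.991300
step 2 [1y] swap r/2=393/19520: DF=(1 − 393/19520·(0.991300))/(1+393/19520) = 9607/10000 ≈ 0.960700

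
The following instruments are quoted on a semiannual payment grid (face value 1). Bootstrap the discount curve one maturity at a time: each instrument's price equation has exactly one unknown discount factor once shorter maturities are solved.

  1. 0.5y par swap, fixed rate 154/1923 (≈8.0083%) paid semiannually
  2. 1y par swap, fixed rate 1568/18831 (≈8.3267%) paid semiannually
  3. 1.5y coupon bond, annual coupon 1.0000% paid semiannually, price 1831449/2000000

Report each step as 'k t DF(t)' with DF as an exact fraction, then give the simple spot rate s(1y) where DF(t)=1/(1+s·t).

1 1/2 1923/2000
2 1 576/625
3 3/2 4509/5000
s(1y) = (1/(576/625) − 1)/(1) = 49/576 ≈ 8.5069%

step 1 [0.5y] swap r/2=77/1923: DF=(1 − 77/1923·(0))/(1+77/1923) = 1923/2000 ≈ 0.961500
step 2 [1y] swap r/2=784/18831: DF=(1 − 784/18831·(0.961500))/(1+784/18831) = 576/625 ≈ 0.921600
step 3 [1.5y] bond c/2=1/200: DF=(1831449/2000000 − 1/200·(0.961500+0.921600))/(1+1/200) = 4509/5000 ≈ 0.901800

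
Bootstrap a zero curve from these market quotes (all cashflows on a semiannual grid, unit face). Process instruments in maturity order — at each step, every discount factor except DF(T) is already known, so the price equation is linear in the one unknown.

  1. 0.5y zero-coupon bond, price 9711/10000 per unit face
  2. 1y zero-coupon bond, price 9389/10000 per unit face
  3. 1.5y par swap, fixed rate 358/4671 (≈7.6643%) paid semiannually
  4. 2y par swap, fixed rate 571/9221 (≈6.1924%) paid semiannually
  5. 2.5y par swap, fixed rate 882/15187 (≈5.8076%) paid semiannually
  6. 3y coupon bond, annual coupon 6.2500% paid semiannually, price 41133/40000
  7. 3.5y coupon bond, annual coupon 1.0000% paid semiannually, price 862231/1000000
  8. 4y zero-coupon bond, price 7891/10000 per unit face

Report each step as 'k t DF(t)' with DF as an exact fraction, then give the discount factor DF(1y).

1 1/2 9711/10000
2 1 9389/10000
3 3/2 4463/5000
4 2 4429/5000
5 5/2 8677/10000
6 3 8591/10000
7 7/2 831/1000
8 4 7891/10000
DF(1y) = 9389/10000 ≈ 0.938900

step 1 [0.5y] zero: DF = P = 9711/10000 ≈ 0.971100
step 2 [1y] zero: DF = P = 9389/10000 ≈ 0.938900
step 3 [1.5y] swap r/2=179/4671: DF=(1 − 179/4671·(0.971100+0.938900))/(1+179/4671) = 4463/5000 ≈ 0.892600
step 4 [2y] swap r/2=571/18442: DF=(1 − 571/18442·(0.971100+0.938900+0.892600))/(1+571/18442) = 4429/5000 ≈ 0.885800
step 5 [2.5y] swap r/2=441/15187: DF=(1 − 441/15187·(0.971100+0.938900+0.892600+0.885800))/(1+441/15187) = 8677/10000 ≈ 0.867700
step 6 [3y] bond c/2=1/32: DF=(41133/40000 − 1/32·(0.971100+0.938900+0.892600+0.885800+0.867700))/(1+1/32) = 8591/10000 ≈ 0.859100
step 7 [3.5y] bond c/2=1/200: DF=(862231/1000000 − 1/200·(0.971100+0.938900+0.892600+0.885800+0.867700+0.859100))/(1+1/200) = 831/1000 ≈ 0.831000
step 8 [4y] zero: DF = P = 7891/10000 ≈ 0.789100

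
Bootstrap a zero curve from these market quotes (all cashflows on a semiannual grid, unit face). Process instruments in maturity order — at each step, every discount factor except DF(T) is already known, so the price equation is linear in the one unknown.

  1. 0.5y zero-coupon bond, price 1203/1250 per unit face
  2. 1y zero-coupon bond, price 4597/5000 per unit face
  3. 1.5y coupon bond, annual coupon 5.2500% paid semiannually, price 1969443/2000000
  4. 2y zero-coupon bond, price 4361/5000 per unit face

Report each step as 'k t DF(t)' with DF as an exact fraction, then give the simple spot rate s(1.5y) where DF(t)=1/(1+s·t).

step 1 [0.5y] zero: DF = P = 1203/1250 ≈ 0.962400
step 2 [1y] zero: DF = P = 4597/5000 ≈ 0.919400
step 3 [1.5y] bond c/2=21/800: DF=(1969443/2000000 − 21/800·(0.962400+0.919400))/(1+21/800) = 4557/5000 ≈ 0.911400
step 4 [2y] zero: DF = P = 4361/5000 ≈ 0.872200

1 1/2 1203/1250
2 1 4597/5000
3 3/2 4557/5000
4 2 4361/5000
s(1.5y) = (1/(4557/5000) − 1)/(3/2) = 886/13671 ≈ 6.4809%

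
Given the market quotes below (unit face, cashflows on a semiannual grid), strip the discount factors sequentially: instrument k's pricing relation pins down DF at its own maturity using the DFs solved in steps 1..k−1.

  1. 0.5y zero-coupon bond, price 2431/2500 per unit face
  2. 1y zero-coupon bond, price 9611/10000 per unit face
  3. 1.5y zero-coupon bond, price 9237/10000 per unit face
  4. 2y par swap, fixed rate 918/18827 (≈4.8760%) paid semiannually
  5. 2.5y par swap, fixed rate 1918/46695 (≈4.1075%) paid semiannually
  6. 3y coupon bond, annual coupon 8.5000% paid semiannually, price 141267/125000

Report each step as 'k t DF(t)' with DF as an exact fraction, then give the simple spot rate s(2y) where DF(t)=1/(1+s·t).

step 1 [0.5y] zero: DF = P = 2431/2500 ≈ 0.972400
step 2 [1y] zero: DF = P = 9611/10000 ≈ 0.961100
step 3 [1.5y] zero: DF = P = 9237/10000 ≈ 0.923700
step 4 [2y] swap r/2=459/18827: DF=(1 − 459/18827·(0.972400+0.961100+0.923700))/(1+459/18827) = 4541/5000 ≈ 0.908200
step 5 [2.5y] swap r/2=959/46695: DF=(1 − 959/46695·(0.972400+0.961100+0.923700+0.908200))/(1+959/46695) = 9041/10000 ≈ 0.904100
step 6 [3y] bond c/2=17/400: DF=(141267/125000 − 17/400·(0.972400+0.961100+0.923700+0.908200+0.904100))/(1+17/400) = 8937/10000 ≈ 0.893700

1 1/2 2431/2500
2 1 9611/10000
3 3/2 9237/10000
4 2 4541/5000
5 5/2 9041/10000
6 3 8937/10000
s(2y) = (1/(4541/5000) − 1)/(2) = 459/9082 ≈ 5.0540%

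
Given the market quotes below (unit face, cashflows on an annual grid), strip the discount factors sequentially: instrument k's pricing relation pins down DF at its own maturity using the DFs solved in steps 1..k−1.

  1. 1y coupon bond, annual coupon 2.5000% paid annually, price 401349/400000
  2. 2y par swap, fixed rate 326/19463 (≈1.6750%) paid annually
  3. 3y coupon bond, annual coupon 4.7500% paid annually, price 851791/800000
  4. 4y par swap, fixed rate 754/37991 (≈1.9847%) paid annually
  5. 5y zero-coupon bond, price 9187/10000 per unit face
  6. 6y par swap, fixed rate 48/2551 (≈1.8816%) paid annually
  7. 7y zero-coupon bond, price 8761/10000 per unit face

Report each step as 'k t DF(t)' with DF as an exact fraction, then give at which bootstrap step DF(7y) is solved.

1 1 9789/10000
2 2 4837/5000
3 3 4641/5000
4 4 4623/5000
5 5 9187/10000
6 6 559/625
7 7 8761/10000
DF(7y) is solved at step 7

step 1 [1y] bond c/1=1/40: DF=(401349/400000 − 1/40·(0))/(1+1/40) = 9789/10000 ≈ 0.978900
step 2 [2y] swap r/1=326/19463: DF=(1 − 326/19463·(0.978900))/(1+326/19463) = 4837/5000 ≈ 0.967400
step 3 [3y] bond c/1=19/400: DF=(851791/800000 − 19/400·(0.978900+0.967400))/(1+19/400) = 4641/5000 ≈ 0.928200
step 4 [4y] swap r/1=754/37991: DF=(1 − 754/37991·(0.978900+0.967400+0.928200))/(1+754/37991) = 4623/5000 ≈ 0.924600
step 5 [5y] zero: DF = P = 9187/10000 ≈ 0.918700
step 6 [6y] swap r/1=48/2551: DF=(1 − 48/2551·(0.978900+0.967400+0.928200+0.924600+0.918700))/(1+48/2551) = 559/625 ≈ 0.894400
step 7 [7y] zero: DF = P = 8761/10000 ≈ 0.876100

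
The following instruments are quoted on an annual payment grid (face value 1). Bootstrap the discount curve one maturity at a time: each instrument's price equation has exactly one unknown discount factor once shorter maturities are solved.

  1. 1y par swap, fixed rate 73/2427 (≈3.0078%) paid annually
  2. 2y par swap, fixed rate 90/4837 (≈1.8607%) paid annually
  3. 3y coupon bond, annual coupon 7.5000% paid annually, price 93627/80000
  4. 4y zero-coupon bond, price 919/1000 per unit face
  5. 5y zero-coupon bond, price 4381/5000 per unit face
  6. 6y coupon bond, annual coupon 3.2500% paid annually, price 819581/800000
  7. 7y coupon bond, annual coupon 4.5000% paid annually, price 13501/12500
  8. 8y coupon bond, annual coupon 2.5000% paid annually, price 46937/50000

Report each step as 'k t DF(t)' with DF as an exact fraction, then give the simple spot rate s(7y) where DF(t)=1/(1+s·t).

step 1 [1y] swap r/1=73/2427: DF=(1 − 73/2427·(0))/(1+73/2427) = 2427/2500 ≈ 0.970800
step 2 [2y] swap r/1=90/4837: DF=(1 − 90/4837·(0.970800))/(1+90/4837) = 241/250 ≈ 0.964000
step 3 [3y] bond c/1=3/40: DF=(93627/80000 − 3/40·(0.970800+0.964000))/(1+3/40) = 9537/10000 ≈ 0.953700
step 4 [4y] zero: DF = P = 919/1000 ≈ 0.919000
step 5 [5y] zero: DF = P = 4381/5000 ≈ 0.876200
step 6 [6y] bond c/1=13/400: DF=(819581/800000 − 13/400·(0.970800+0.964000+0.953700+0.919000+0.876200))/(1+13/400) = 528/625 ≈ 0.844800
step 7 [7y] bond c/1=9/200: DF=(13501/12500 − 9/200·(0.970800+0.964000+0.953700+0.919000+0.876200+0.844800))/(1+9/200) = 1591/2000 ≈ 0.795500
step 8 [8y] bond c/1=1/40: DF=(46937/50000 − 1/40·(0.970800+0.964000+0.953700+0.919000+0.876200+0.844800+0.795500))/(1+1/40) = 476/625 ≈ 0.761600

1 1 2427/2500
2 2 241/250
3 3 9537/10000
4 4 919/1000
5 5 4381/5000
6 6 528/625
7 7 1591/2000
8 8 476/625
s(7y) = (1/(1591/2000) − 1)/(7) = 409/11137 ≈ 3.6724%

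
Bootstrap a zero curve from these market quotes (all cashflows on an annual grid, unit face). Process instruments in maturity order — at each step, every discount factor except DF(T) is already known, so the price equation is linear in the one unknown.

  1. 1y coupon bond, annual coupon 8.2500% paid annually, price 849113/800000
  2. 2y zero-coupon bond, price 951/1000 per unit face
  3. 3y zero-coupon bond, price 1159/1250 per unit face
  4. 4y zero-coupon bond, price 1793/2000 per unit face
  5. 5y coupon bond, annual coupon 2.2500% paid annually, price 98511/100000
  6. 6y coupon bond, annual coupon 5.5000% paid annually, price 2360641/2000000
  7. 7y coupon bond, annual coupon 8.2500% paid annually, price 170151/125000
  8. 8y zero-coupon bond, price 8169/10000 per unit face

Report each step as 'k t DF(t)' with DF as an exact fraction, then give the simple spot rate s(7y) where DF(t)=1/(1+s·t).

1 1 1961/2000
2 2 951/1000
3 3 1159/1250
4 4 1793/2000
5 5 1101/1250
6 6 8771/10000
7 7 8373/10000
8 8 8169/10000
s(7y) = (1/(8373/10000) − 1)/(7) = 1627/58611 ≈ 2.7759%

step 1 [1y] bond c/1=33/400: DF=(849113/800000 − 33/400·(0))/(1+33/400) = 1961/2000 ≈ 0.980500
step 2 [2y] zero: DF = P = 951/1000 ≈ 0.951000
step 3 [3y] zero: DF = P = 1159/1250 ≈ 0.927200
step 4 [4y] zero: DF = P = 1793/2000 ≈ 0.896500
step 5 [5y] bond c/1=9/400: DF=(98511/100000 − 9/400·(0.980500+0.951000+0.927200+0.896500))/(1+9/400) = 1101/1250 ≈ 0.880800
step 6 [6y] bond c/1=11/200: DF=(2360641/2000000 − 11/200·(0.980500+0.951000+0.927200+0.896500+0.880800))/(1+11/200) = 8771/10000 ≈ 0.877100
step 7 [7y] bond c/1=33/400: DF=(170151/125000 − 33/400·(0.980500+0.951000+0.927200+0.896500+0.880800+0.877100))/(1+33/400) = 8373/10000 ≈ 0.837300
step 8 [8y] zero: DF = P = 8169/10000 ≈ 0.816900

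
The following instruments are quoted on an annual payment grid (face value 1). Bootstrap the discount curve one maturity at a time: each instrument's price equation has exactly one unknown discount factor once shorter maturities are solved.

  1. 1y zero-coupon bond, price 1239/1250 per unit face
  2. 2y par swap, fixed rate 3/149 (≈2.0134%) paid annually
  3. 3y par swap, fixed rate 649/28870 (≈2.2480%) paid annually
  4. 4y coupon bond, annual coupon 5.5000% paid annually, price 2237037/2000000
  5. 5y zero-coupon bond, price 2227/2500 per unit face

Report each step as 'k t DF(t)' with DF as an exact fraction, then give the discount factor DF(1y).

step 1 [1y] zero: DF = P = 1239/1250 ≈ 0.991200
step 2 [2y] swap r/1=3/149: DF=(1 − 3/149·(0.991200))/(1+3/149) = 9607/10000 ≈ 0.960700
step 3 [3y] swap r/1=649/28870: DF=(1 − 649/28870·(0.991200+0.960700))/(1+649/28870) = 9351/10000 ≈ 0.935100
step 4 [4y] bond c/1=11/200: DF=(2237037/2000000 − 11/200·(0.991200+0.960700+0.935100))/(1+11/200) = 9097/10000 ≈ 0.909700
step 5 [5y] zero: DF = P = 2227/2500 ≈ 0.890800

1 1 1239/1250
2 2 9607/10000
3 3 9351/10000
4 4 9097/10000
5 5 2227/2500
DF(1y) = 1239/1250 ≈ 0.991200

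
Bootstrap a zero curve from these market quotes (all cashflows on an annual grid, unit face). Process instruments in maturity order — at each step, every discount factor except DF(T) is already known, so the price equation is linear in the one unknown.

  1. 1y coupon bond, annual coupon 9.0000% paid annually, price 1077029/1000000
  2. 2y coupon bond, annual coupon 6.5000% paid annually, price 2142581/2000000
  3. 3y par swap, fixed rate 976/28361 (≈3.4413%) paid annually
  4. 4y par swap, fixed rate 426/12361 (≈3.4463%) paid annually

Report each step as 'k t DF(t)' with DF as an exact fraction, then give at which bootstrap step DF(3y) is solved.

1 1 9881/10000
2 2 591/625
3 3 564/625
4 4 4361/5000
DF(3y) is solved at step 3

step 1 [1y] bond c/1=9/100: DF=(1077029/1000000 − 9/100·(0))/(1+9/100) = 9881/10000 ≈ 0.988100
step 2 [2y] bond c/1=13/200: DF=(2142581/2000000 − 13/200·(0.988100))/(1+13/200) = 591/625 ≈ 0.945600
step 3 [3y] swap r/1=976/28361: DF=(1 − 976/28361·(0.988100+0.945600))/(1+976/28361) = 564/625 ≈ 0.902400
step 4 [4y] swap r/1=426/12361: DF=(1 − 426/12361·(0.988100+0.945600+0.902400))/(1+426/12361) = 4361/5000 ≈ 0.872200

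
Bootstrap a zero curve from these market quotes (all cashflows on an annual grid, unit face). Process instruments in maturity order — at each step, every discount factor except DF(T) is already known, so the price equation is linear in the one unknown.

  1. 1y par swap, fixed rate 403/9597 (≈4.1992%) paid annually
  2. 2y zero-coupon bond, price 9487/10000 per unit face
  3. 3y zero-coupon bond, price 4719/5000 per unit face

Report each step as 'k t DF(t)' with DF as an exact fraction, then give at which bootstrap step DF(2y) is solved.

step 1 [1y] swap r/1=403/9597: DF=(1 − 403/9597·(0))/(1+403/9597) = 9597/10000 ≈ 0.959700
step 2 [2y] zero: DF = P = 9487/10000 ≈ 0.948700
step 3 [3y] zero: DF = P = 4719/5000 ≈ 0.943800

1 1 9597/10000
2 2 9487/10000
3 3 4719/5000
DF(2y) is solved at step 2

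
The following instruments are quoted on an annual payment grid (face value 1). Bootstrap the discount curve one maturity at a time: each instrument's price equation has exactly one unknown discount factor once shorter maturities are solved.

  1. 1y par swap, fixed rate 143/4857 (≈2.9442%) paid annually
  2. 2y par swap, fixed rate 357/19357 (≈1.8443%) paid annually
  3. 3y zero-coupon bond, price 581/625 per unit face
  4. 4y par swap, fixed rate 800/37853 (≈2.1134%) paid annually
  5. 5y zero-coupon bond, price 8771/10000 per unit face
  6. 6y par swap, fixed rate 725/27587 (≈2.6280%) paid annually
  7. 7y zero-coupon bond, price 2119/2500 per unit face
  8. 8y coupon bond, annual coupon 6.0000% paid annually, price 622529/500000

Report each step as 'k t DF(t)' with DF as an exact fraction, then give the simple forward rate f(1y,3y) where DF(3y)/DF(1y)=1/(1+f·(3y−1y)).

1 1 4857/5000
2 2 9643/10000
3 3 581/625
4 4 23/25
5 5 8771/10000
6 6 171/200
7 7 2119/2500
8 8 8143/10000
f(1y,3y) = ((4857/5000)/(581/625) − 1)/(2) = 209/9296 ≈ 2.2483%

step 1 [1y] swap r/1=143/4857: DF=(1 − 143/4857·(0))/(1+143/4857) = 4857/5000 ≈ 0.971400
step 2 [2y] swap r/1=357/19357: DF=(1 − 357/19357·(0.971400))/(1+357/19357) = 9643/10000 ≈ 0.964300
step 3 [3y] zero: DF = P = 581/625 ≈ 0.929600
step 4 [4y] swap r/1=800/37853: DF=(1 − 800/37853·(0.971400+0.964300+0.929600))/(1+800/37853) = 23/25 ≈ 0.920000
step 5 [5y] zero: DF = P = 8771/10000 ≈ 0.877100
step 6 [6y] swap r/1=725/27587: DF=(1 − 725/27587·(0.971400+0.964300+0.929600+0.920000+0.877100))/(1+725/27587) = 171/200 ≈ 0.855000
step 7 [7y] zero: DF = P = 2119/2500 ≈ 0.847600
step 8 [8y] bond c/1=3/50: DF=(622529/500000 − 3/50·(0.971400+0.964300+0.929600+0.920000+0.877100+0.855000+0.847600))/(1+3/50) = 8143/10000 ≈ 0.814300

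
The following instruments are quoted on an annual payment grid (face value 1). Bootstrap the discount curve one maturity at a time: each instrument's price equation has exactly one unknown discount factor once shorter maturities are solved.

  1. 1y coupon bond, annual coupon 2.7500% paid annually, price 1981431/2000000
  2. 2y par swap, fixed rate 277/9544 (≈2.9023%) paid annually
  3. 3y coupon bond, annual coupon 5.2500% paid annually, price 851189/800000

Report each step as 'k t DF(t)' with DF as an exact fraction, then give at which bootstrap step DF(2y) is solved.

1 1 4821/5000
2 2 4723/5000
3 3 9157/10000
DF(2y) is solved at step 2

step 1 [1y] bond c/1=11/400: DF=(1981431/2000000 − 11/400·(0))/(1+11/400) = 4821/5000 ≈ 0.964200
step 2 [2y] swap r/1=277/9544: DF=(1 − 277/9544·(0.964200))/(1+277/9544) = 4723/5000 ≈ 0.944600
step 3 [3y] bond c/1=21/400: DF=(851189/800000 − 21/400·(0.964200+0.944600))/(1+21/400) = 9157/10000 ≈ 0.915700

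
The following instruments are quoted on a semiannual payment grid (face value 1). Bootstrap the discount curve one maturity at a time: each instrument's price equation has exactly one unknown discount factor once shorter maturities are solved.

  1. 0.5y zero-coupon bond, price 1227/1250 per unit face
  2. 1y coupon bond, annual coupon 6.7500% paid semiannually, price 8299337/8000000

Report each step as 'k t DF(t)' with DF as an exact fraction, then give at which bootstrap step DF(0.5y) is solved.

1 1/2 1227/1250
2 1 1943/2000
DF(0.5y) is solved at step 1

step 1 [0.5y] zero: DF = P = 1227/1250 ≈ 0.981600
step 2 [1y] bond c/2=27/800: DF=(8299337/8000000 − 27/800·(0.981600))/(1+27/800) = 1943/2000 ≈ 0.971500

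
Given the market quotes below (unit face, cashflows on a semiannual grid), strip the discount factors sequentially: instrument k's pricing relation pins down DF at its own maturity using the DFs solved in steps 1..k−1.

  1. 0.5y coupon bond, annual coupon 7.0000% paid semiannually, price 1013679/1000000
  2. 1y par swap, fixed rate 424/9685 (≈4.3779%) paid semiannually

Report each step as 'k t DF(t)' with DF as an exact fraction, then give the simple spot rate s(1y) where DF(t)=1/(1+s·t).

step 1 [0.5y] bond c/2=7/200: DF=(1013679/1000000 − 7/200·(0))/(1+7/200) = 4897/5000 ≈ 0.979400
step 2 [1y] swap r/2=212/9685: DF=(1 − 212/9685·(0.979400))/(1+212/9685) = 1197/1250 ≈ 0.957600

1 1/2 4897/5000
2 1 1197/1250
s(1y) = (1/(1197/1250) − 1)/(1) = 53/1197 ≈ 4.4277%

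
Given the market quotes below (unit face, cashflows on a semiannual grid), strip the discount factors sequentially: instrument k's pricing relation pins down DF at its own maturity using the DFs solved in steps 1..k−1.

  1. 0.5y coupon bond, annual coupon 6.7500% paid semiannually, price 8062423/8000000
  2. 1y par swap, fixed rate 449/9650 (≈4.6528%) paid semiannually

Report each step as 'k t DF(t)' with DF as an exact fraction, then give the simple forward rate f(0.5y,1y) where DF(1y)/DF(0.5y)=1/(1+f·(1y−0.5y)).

1 1/2 9749/10000
2 1 9551/10000
f(0.5y,1y) = ((9749/10000)/(9551/10000) − 1)/(1/2) = 396/9551 ≈ 4.1462%

step 1 [0.5y] bond c/2=27/800: DF=(8062423/8000000 − 27/800·(0))/(1+27/800) = 9749/10000 ≈ 0.974900
step 2 [1y] swap r/2=449/19300: DF=(1 − 449/19300·(0.974900))/(1+449/19300) = 9551/10000 ≈ 0.955100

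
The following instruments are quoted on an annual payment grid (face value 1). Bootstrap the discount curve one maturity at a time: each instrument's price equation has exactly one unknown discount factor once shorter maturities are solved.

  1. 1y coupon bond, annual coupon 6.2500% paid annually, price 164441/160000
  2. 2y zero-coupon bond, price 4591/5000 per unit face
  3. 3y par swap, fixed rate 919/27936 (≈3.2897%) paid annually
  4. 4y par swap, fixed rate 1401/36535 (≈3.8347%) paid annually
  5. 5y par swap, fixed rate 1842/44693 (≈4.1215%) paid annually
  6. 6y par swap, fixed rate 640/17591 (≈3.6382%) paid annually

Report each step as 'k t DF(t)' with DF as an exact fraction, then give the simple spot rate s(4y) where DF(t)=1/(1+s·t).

step 1 [1y] bond c/1=1/16: DF=(164441/160000 − 1/16·(0))/(1+1/16) = 9673/10000 ≈ 0.967300
step 2 [2y] zero: DF = P = 4591/5000 ≈ 0.918200
step 3 [3y] swap r/1=919/27936: DF=(1 − 919/27936·(0.967300+0.918200))/(1+919/27936) = 9081/10000 ≈ 0.908100
step 4 [4y] swap r/1=1401/36535: DF=(1 − 1401/36535·(0.967300+0.918200+0.908100))/(1+1401/36535) = 8599/10000 ≈ 0.859900
step 5 [5y] swap r/1=1842/44693: DF=(1 − 1842/44693·(0.967300+0.918200+0.908100+0.859900))/(1+1842/44693) = 4079/5000 ≈ 0.815800
step 6 [6y] swap r/1=640/17591: DF=(1 − 640/17591·(0.967300+0.918200+0.908100+0.859900+0.815800))/(1+640/17591) = 101/125 ≈ 0.808000

1 1 9673/10000
2 2 4591/5000
3 3 9081/10000
4 4 8599/10000
5 5 4079/5000
6 6 101/125
s(4y) = (1/(8599/10000) − 1)/(4) = 1401/34396 ≈ 4.0731%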